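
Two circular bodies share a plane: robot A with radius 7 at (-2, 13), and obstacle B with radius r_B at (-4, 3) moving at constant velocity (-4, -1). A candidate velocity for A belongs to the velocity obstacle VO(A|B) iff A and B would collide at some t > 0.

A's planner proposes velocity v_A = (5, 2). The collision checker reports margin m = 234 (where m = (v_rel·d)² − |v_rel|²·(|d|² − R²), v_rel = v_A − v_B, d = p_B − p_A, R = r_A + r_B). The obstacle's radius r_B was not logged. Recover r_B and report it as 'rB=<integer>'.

m = 234
d = (-2, -10);  v_rel = (9, 3),  |v_rel|² = 90
v_rel×d = (9)·(-10) − (3)·(-2) = -84
since m = R²·90 − (-84)²:  R² = (7056 + 234) / 90 = 81
R = √81 = 9  ⇒  r_B = 9 − 7 = 2

rB=2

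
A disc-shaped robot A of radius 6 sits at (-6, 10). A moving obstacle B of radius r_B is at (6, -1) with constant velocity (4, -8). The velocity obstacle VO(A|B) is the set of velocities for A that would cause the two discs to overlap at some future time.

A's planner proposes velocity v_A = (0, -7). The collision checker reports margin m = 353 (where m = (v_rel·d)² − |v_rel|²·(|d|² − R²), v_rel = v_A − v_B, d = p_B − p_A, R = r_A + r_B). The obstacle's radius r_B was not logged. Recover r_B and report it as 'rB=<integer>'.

m = 353
d = (12, -11);  v_rel = (-4, 1),  |v_rel|² = 17
v_rel×d = (-4)·(-11) − (1)·(12) = 32
since m = R²·17 − 32²:  R² = (1024 + 353) / 17 = 81
R = √81 = 9  ⇒  r_B = 9 − 6 = 3

rB=3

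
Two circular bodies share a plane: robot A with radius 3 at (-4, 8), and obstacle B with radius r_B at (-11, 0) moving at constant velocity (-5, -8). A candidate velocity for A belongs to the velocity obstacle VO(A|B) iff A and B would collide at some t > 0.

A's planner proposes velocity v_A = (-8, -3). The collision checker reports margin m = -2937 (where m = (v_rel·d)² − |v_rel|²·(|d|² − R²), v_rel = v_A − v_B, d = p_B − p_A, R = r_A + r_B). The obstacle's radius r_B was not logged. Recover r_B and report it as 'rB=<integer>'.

m = -2937
d = (-7, -8);  v_rel = (-3, 5),  |v_rel|² = 34
v_rel×d = (-3)·(-8) − (5)·(-7) = 59
since m = R²·34 − 59²:  R² = (3481 + -2937) / 34 = 16
R = √16 = 4  ⇒  r_B = 4 − 3 = 1

rB=1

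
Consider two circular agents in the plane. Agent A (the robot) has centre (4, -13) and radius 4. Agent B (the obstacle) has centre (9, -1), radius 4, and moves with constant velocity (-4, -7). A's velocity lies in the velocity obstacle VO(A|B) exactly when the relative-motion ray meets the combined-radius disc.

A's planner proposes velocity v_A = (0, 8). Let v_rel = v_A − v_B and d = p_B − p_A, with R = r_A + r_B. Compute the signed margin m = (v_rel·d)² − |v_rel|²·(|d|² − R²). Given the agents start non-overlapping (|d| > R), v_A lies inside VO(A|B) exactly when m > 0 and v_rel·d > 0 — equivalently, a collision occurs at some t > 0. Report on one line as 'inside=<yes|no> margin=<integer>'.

d = (5, 12),  |d|² = 169;  R = 4+4 = 8,  c = 169−8² = 105
v_rel = (4, 15),  |v_rel|² = 241;  v_rel·d = (4)·(5) + (15)·(12) = 200
241·t² − 400·t + 105 = 0  ⇒  m = 200² − 241·105 = 14695
m = 14695 > 0,  v_rel·d = 200 > 0  ⇒  inside

inside=yes margin=14695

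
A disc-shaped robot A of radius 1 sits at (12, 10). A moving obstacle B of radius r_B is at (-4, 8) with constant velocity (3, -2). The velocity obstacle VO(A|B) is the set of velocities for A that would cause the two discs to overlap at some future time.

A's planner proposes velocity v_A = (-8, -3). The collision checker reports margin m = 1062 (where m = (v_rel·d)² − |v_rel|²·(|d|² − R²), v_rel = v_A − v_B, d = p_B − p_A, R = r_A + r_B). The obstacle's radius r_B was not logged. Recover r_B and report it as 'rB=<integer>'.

m = 1062
d = (-16, -2);  v_rel = (-11, -1),  |v_rel|² = 122
v_rel×d = (-11)·(-2) − (-1)·(-16) = 6
since m = R²·122 − 6²:  R² = (36 + 1062) / 122 = 9
R = √9 = 3  ⇒  r_B = 3 − 1 = 2

rB=2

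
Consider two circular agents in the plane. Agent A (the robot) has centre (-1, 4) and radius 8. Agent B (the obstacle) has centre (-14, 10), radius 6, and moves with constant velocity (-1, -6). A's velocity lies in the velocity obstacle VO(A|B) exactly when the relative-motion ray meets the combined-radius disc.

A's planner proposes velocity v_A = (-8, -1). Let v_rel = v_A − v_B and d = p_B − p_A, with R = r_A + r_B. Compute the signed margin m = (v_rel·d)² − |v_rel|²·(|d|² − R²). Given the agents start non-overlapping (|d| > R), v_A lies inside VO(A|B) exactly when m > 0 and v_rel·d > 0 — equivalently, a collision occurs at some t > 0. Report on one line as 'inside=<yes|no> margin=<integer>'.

d = (-13, 6),  |d|² = 205;  R = 8+6 = 14,  c = 205−14² = 9
v_rel = (-7, 5),  |v_rel|² = 74;  v_rel·d = (-7)·(-13) + (5)·(6) = 121
74·t² − 242·t + 9 = 0  ⇒  m = 121² − 74·9 = 13975
m = 13975 > 0,  v_rel·d = 121 > 0  ⇒  inside

inside=yes margin=13975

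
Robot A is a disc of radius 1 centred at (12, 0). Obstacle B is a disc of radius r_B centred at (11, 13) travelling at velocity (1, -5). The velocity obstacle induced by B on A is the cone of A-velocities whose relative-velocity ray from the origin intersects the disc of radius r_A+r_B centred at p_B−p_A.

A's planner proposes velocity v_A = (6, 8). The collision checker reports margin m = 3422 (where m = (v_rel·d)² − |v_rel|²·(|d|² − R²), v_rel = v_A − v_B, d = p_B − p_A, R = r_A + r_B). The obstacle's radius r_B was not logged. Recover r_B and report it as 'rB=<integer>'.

m = 3422
d = (-1, 13);  v_rel = (5, 13),  |v_rel|² = 194
v_rel×d = (5)·(13) − (13)·(-1) = 78
since m = R²·194 − 78²:  R² = (6084 + 3422) / 194 = 49
R = √49 = 7  ⇒  r_B = 7 − 1 = 6

rB=6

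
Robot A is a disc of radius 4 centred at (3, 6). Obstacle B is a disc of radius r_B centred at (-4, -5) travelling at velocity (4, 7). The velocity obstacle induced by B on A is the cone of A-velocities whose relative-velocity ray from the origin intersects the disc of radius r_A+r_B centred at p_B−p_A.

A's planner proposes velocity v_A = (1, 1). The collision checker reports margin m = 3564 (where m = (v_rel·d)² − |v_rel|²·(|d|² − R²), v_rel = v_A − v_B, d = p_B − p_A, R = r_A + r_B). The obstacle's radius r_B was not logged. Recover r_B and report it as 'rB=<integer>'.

m = 3564
d = (-7, -11);  v_rel = (-3, -6),  |v_rel|² = 45
v_rel×d = (-3)·(-11) − (-6)·(-7) = -9
since m = R²·45 − (-9)²:  R² = (81 + 3564) / 45 = 81
R = √81 = 9  ⇒  r_B = 9 − 4 = 5

rB=5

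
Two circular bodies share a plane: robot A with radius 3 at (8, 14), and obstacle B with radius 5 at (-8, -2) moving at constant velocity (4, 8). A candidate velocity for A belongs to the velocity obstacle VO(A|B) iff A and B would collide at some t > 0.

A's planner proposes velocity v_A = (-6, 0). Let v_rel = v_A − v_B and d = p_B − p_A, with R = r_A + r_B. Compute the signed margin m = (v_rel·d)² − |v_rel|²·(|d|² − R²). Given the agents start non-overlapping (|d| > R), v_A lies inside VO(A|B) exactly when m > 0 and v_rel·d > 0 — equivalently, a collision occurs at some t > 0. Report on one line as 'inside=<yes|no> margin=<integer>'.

d = (-16, -16),  |d|² = 512;  R = 3+5 = 8,  c = 512−8² = 448
v_rel = (-10, -8),  |v_rel|² = 164;  v_rel·d = (-10)·(-16) + (-8)·(-16) = 288
164·t² − 576·t + 448 = 0  ⇒  m = 288² − 164·448 = 9472
m = 9472 > 0,  v_rel·d = 288 > 0  ⇒  inside

inside=yes margin=9472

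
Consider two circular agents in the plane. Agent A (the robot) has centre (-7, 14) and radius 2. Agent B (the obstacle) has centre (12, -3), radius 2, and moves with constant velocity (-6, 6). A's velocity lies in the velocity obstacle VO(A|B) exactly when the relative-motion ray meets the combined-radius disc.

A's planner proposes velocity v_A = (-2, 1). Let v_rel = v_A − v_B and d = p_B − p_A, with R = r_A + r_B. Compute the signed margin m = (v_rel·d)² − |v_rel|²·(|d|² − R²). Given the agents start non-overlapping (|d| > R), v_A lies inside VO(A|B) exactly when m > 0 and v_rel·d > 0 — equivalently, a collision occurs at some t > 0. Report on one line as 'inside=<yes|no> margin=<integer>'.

d = (19, -17),  |d|² = 650;  R = 2+2 = 4,  c = 650−4² = 634
v_rel = (4, -5),  |v_rel|² = 41;  v_rel·d = (4)·(19) + (-5)·(-17) = 161
41·t² − 322·t + 634 = 0  ⇒  m = 161² − 41·634 = -73
m = -73 < 0,  v_rel·d = 161 > 0  ⇒  outside

inside=no margin=-73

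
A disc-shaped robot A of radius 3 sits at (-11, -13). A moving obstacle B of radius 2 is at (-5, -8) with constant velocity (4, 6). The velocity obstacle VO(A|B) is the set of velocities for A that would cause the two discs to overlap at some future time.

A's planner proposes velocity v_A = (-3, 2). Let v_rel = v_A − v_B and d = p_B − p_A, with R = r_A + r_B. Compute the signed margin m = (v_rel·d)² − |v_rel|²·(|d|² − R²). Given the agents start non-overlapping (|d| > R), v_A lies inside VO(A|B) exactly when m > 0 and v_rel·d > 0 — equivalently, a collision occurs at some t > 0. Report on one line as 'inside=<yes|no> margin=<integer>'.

d = (6, 5),  |d|² = 61;  R = 3+2 = 5,  c = 61−5² = 36
v_rel = (-7, -4),  |v_rel|² = 65;  v_rel·d = (-7)·(6) + (-4)·(5) = -62
65·t² + 124·t + 36 = 0  ⇒  m = (-62)² − 65·36 = 1504
m = 1504 > 0,  v_rel·d = -62 < 0  ⇒  outside

inside=no margin=1504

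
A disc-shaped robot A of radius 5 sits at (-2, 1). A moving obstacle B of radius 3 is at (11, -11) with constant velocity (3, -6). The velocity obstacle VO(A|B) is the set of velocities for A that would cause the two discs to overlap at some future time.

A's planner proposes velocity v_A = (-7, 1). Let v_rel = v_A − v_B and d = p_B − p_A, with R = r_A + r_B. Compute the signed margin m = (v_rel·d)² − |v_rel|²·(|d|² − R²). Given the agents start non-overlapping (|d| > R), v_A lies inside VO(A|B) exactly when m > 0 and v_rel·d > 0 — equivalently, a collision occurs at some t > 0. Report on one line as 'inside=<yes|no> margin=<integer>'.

d = (13, -12),  |d|² = 313;  R = 5+3 = 8,  c = 313−8² = 249
v_rel = (-10, 7),  |v_rel|² = 149;  v_rel·d = (-10)·(13) + (7)·(-12) = -214
149·t² + 428·t + 249 = 0  ⇒  m = (-214)² − 149·249 = 8695
m = 8695 > 0,  v_rel·d = -214 < 0  ⇒  outside

inside=no margin=8695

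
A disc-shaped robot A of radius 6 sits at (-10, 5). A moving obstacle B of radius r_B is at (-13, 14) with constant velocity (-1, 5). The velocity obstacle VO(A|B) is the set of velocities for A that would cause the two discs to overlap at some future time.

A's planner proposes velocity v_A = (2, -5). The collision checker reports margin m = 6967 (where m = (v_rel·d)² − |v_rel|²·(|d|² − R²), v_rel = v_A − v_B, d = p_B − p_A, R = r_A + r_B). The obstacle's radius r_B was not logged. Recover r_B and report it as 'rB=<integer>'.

m = 6967
d = (-3, 9);  v_rel = (3, -10),  |v_rel|² = 109
v_rel×d = (3)·(9) − (-10)·(-3) = -3
since m = R²·109 − (-3)²:  R² = (9 + 6967) / 109 = 64
R = √64 = 8  ⇒  r_B = 8 − 6 = 2

rB=2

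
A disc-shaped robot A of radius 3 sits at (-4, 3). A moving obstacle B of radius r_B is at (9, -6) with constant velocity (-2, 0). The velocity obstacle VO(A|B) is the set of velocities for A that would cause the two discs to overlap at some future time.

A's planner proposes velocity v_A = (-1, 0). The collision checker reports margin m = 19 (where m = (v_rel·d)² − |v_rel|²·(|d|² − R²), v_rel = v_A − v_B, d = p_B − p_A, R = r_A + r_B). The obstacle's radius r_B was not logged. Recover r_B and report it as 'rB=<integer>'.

m = 19
d = (13, -9);  v_rel = (1, 0),  |v_rel|² = 1
v_rel×d = (1)·(-9) − (0)·(13) = -9
since m = R²·1 − (-9)²:  R² = (81 + 19) / 1 = 100
R = √100 = 10  ⇒  r_B = 10 − 3 = 7

rB=7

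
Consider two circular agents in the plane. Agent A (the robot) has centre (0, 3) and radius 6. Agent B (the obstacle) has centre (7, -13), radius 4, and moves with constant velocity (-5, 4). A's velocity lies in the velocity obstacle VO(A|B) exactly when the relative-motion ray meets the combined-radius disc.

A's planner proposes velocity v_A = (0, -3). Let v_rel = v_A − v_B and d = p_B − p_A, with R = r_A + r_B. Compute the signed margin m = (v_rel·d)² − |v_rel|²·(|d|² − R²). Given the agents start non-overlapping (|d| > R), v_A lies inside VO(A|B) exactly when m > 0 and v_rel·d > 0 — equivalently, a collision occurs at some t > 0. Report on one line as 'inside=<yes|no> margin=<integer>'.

d = (7, -16),  |d|² = 305;  R = 6+4 = 10,  c = 305−10² = 205
v_rel = (5, -7),  |v_rel|² = 74;  v_rel·d = (5)·(7) + (-7)·(-16) = 147
74·t² − 294·t + 205 = 0  ⇒  m = 147² − 74·205 = 6439
m = 6439 > 0,  v_rel·d = 147 > 0  ⇒  inside

inside=yes margin=6439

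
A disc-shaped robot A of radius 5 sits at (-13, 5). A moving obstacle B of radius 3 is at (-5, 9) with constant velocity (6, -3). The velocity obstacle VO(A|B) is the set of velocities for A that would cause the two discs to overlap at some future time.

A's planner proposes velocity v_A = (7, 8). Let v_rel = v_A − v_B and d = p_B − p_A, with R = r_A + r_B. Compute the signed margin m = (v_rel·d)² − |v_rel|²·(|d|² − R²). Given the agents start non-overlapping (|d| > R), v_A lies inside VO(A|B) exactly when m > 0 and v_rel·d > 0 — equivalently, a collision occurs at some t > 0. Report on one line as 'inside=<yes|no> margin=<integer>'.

d = (8, 4),  |d|² = 80;  R = 5+3 = 8,  c = 80−8² = 16
v_rel = (1, 11),  |v_rel|² = 122;  v_rel·d = (1)·(8) + (11)·(4) = 52
122·t² − 104·t + 16 = 0  ⇒  m = 52² − 122·16 = 752
m = 752 > 0,  v_rel·d = 52 > 0  ⇒  inside

inside=yes margin=752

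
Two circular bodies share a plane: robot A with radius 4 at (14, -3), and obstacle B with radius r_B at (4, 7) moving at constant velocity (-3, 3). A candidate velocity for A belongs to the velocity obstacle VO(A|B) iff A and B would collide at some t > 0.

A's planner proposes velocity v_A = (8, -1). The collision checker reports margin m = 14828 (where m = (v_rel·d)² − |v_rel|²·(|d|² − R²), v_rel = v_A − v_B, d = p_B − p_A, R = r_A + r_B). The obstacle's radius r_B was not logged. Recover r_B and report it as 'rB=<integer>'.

m = 14828
d = (-10, 10);  v_rel = (11, -4),  |v_rel|² = 137
v_rel×d = (11)·(10) − (-4)·(-10) = 70
since m = R²·137 − 70²:  R² = (4900 + 14828) / 137 = 144
R = √144 = 12  ⇒  r_B = 12 − 4 = 8

rB=8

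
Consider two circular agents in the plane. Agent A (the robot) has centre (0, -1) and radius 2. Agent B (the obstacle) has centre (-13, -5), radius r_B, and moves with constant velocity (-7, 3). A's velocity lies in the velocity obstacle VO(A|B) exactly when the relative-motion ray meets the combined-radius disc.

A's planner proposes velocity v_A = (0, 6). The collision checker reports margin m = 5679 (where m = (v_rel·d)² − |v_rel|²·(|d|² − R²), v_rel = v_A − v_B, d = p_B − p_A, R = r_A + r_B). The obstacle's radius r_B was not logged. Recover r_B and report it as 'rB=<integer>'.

m = 5679
d = (-13, -4);  v_rel = (7, 3),  |v_rel|² = 58
v_rel×d = (7)·(-4) − (3)·(-13) = 11
since m = R²·58 − 11²:  R² = (121 + 5679) / 58 = 100
R = √100 = 10  ⇒  r_B = 10 − 2 = 8

rB=8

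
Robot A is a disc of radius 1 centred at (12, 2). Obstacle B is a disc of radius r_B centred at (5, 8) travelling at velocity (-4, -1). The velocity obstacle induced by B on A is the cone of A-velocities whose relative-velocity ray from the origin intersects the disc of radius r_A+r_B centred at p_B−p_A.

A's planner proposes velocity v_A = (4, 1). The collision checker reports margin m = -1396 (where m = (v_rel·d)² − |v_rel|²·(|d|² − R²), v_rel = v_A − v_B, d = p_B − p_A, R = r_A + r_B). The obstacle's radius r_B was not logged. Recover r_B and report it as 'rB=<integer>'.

m = -1396
d = (-7, 6);  v_rel = (8, 2),  |v_rel|² = 68
v_rel×d = (8)·(6) − (2)·(-7) = 62
since m = R²·68 − 62²:  R² = (3844 + -1396) / 68 = 36
R = √36 = 6  ⇒  r_B = 6 − 1 = 5

rB=5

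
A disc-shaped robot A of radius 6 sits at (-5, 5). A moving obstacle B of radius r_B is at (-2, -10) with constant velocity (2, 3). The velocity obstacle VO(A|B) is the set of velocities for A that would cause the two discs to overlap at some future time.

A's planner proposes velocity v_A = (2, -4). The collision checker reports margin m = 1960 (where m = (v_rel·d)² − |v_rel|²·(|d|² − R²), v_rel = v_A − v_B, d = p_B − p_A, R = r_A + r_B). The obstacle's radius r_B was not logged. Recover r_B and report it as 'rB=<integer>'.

m = 1960
d = (3, -15);  v_rel = (0, -7),  |v_rel|² = 49
v_rel×d = (0)·(-15) − (-7)·(3) = 21
since m = R²·49 − 21²:  R² = (441 + 1960) / 49 = 49
R = √49 = 7  ⇒  r_B = 7 − 6 = 1

rB=1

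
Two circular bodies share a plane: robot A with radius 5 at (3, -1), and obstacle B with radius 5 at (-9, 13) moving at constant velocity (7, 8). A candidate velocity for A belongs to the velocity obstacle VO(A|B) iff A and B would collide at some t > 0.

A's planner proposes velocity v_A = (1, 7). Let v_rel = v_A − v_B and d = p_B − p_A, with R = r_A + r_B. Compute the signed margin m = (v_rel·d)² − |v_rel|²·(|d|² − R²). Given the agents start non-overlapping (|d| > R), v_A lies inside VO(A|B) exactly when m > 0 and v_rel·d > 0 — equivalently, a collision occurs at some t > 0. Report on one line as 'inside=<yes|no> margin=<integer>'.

d = (-12, 14),  |d|² = 340;  R = 5+5 = 10,  c = 340−10² = 240
v_rel = (-6, -1),  |v_rel|² = 37;  v_rel·d = (-6)·(-12) + (-1)·(14) = 58
37·t² − 116·t + 240 = 0  ⇒  m = 58² − 37·240 = -5516
m = -5516 < 0,  v_rel·d = 58 > 0  ⇒  outside

inside=no margin=-5516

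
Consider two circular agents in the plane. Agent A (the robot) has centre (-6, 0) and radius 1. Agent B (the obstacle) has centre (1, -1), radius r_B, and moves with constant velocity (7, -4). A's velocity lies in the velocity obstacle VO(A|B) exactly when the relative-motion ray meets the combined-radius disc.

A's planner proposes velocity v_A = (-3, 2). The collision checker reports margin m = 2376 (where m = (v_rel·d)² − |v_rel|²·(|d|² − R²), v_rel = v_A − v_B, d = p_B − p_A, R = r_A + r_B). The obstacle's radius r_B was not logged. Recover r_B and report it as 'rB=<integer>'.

m = 2376
d = (7, -1);  v_rel = (-10, 6),  |v_rel|² = 136
v_rel×d = (-10)·(-1) − (6)·(7) = -32
since m = R²·136 − (-32)²:  R² = (1024 + 2376) / 136 = 25
R = √25 = 5  ⇒  r_B = 5 − 1 = 4

rB=4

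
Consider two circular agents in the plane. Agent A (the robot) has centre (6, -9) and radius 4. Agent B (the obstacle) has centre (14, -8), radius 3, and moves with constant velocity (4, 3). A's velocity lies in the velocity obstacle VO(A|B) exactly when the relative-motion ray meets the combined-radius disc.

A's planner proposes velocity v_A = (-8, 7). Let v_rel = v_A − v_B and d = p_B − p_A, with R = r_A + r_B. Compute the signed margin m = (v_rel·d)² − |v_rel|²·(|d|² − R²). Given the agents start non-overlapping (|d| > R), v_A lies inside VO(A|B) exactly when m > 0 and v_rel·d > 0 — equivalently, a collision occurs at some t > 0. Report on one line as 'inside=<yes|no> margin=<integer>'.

d = (8, 1),  |d|² = 65;  R = 4+3 = 7,  c = 65−7² = 16
v_rel = (-12, 4),  |v_rel|² = 160;  v_rel·d = (-12)·(8) + (4)·(1) = -92
160·t² + 184·t + 16 = 0  ⇒  m = (-92)² − 160·16 = 5904
m = 5904 > 0,  v_rel·d = -92 < 0  ⇒  outside

inside=no margin=5904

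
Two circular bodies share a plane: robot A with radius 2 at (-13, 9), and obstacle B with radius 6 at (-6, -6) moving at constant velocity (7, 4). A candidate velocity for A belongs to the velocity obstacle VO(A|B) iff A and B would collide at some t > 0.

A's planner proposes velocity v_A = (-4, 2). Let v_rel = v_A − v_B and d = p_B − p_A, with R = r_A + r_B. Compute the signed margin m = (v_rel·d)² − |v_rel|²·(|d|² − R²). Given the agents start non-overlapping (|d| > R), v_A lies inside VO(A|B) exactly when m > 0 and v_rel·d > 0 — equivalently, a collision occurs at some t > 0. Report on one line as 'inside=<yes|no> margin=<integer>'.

d = (7, -15),  |d|² = 274;  R = 2+6 = 8,  c = 274−8² = 210
v_rel = (-11, -2),  |v_rel|² = 125;  v_rel·d = (-11)·(7) + (-2)·(-15) = -47
125·t² + 94·t + 210 = 0  ⇒  m = (-47)² − 125·210 = -24041
m = -24041 < 0,  v_rel·d = -47 < 0  ⇒  outside

inside=no margin=-24041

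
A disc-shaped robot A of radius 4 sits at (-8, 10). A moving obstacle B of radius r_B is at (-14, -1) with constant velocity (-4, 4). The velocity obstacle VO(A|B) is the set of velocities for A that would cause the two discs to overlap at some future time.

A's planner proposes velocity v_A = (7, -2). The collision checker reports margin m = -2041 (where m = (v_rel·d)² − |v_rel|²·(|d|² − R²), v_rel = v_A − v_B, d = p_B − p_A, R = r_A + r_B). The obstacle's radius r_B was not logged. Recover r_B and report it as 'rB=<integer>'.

m = -2041
d = (-6, -11);  v_rel = (11, -6),  |v_rel|² = 157
v_rel×d = (11)·(-11) − (-6)·(-6) = -157
since m = R²·157 − (-157)²:  R² = (24649 + -2041) / 157 = 144
R = √144 = 12  ⇒  r_B = 12 − 4 = 8

rB=8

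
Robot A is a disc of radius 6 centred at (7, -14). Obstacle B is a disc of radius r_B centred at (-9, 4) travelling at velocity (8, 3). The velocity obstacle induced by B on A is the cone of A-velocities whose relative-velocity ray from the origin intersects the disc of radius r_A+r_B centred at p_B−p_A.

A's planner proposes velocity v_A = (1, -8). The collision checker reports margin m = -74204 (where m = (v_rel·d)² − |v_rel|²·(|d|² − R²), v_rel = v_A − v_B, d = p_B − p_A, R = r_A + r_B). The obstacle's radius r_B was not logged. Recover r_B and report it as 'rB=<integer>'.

m = -74204
d = (-16, 18);  v_rel = (-7, -11),  |v_rel|² = 170
v_rel×d = (-7)·(18) − (-11)·(-16) = -302
since m = R²·170 − (-302)²:  R² = (91204 + -74204) / 170 = 100
R = √100 = 10  ⇒  r_B = 10 − 6 = 4

rB=4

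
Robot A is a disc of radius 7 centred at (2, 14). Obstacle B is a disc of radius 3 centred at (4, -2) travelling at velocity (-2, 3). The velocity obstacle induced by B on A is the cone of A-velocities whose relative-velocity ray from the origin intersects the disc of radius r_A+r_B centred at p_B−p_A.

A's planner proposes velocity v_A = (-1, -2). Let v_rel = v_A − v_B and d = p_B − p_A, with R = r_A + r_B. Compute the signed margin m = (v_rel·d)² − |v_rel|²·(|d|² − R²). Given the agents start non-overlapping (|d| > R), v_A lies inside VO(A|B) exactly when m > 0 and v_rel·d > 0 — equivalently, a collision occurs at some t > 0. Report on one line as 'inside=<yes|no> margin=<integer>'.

d = (2, -16),  |d|² = 260;  R = 7+3 = 10,  c = 260−10² = 160
v_rel = (1, -5),  |v_rel|² = 26;  v_rel·d = (1)·(2) + (-5)·(-16) = 82
26·t² − 164·t + 160 = 0  ⇒  m = 82² − 26·160 = 2564
m = 2564 > 0,  v_rel·d = 82 > 0  ⇒  inside

inside=yes margin=2564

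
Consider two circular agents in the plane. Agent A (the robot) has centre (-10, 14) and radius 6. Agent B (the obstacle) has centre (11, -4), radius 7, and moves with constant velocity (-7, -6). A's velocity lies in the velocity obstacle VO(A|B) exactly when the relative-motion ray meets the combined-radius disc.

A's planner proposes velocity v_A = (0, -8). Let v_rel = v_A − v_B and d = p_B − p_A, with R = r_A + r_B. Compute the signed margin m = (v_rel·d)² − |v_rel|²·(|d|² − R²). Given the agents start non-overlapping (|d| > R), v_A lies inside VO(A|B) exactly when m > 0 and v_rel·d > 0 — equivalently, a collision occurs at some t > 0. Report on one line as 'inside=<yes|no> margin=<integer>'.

d = (21, -18),  |d|² = 765;  R = 6+7 = 13,  c = 765−13² = 596
v_rel = (7, -2),  |v_rel|² = 53;  v_rel·d = (7)·(21) + (-2)·(-18) = 183
53·t² − 366·t + 596 = 0  ⇒  m = 183² − 53·596 = 1901
m = 1901 > 0,  v_rel·d = 183 > 0  ⇒  inside

inside=yes margin=1901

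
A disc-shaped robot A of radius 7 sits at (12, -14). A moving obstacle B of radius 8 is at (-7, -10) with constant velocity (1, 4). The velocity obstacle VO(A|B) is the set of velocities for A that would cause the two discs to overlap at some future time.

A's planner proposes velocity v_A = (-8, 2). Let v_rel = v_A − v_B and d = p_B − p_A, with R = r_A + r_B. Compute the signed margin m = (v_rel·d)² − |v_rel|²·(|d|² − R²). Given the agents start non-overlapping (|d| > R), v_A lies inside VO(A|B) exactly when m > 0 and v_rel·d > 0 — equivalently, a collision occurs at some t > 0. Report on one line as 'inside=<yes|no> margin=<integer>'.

d = (-19, 4),  |d|² = 377;  R = 7+8 = 15,  c = 377−15² = 152
v_rel = (-9, -2),  |v_rel|² = 85;  v_rel·d = (-9)·(-19) + (-2)·(4) = 163
85·t² − 326·t + 152 = 0  ⇒  m = 163² − 85·152 = 13649
m = 13649 > 0,  v_rel·d = 163 > 0  ⇒  inside

inside=yes margin=13649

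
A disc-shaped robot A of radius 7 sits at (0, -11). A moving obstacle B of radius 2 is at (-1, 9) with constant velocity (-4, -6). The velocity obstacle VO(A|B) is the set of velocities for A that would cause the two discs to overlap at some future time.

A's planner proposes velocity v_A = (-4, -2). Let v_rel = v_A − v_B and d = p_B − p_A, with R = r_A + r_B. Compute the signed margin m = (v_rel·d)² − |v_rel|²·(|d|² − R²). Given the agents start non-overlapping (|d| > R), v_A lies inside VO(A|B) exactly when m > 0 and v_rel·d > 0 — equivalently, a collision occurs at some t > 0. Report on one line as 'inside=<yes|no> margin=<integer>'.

d = (-1, 20),  |d|² = 401;  R = 7+2 = 9,  c = 401−9² = 320
v_rel = (0, 4),  |v_rel|² = 16;  v_rel·d = (0)·(-1) + (4)·(20) = 80
16·t² − 160·t + 320 = 0  ⇒  m = 80² − 16·320 = 1280
m = 1280 > 0,  v_rel·d = 80 > 0  ⇒  inside

inside=yes margin=1280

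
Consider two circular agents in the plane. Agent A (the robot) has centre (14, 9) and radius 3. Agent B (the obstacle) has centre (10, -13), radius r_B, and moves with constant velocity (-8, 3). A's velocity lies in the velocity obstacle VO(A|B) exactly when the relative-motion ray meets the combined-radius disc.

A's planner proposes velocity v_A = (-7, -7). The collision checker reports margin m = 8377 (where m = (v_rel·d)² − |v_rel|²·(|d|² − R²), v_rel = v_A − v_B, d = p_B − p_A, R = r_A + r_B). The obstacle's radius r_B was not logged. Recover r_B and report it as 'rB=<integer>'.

m = 8377
d = (-4, -22);  v_rel = (1, -10),  |v_rel|² = 101
v_rel×d = (1)·(-22) − (-10)·(-4) = -62
since m = R²·101 − (-62)²:  R² = (3844 + 8377) / 101 = 121
R = √121 = 11  ⇒  r_B = 11 − 3 = 8

rB=8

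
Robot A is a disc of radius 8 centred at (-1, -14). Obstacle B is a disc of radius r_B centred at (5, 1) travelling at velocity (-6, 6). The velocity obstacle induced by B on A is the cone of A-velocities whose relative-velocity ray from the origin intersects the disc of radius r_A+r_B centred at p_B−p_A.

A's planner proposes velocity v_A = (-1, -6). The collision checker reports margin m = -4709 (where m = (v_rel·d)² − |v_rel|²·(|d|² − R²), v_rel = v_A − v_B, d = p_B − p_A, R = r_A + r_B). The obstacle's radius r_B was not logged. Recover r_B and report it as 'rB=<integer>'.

m = -4709
d = (6, 15);  v_rel = (5, -12),  |v_rel|² = 169
v_rel×d = (5)·(15) − (-12)·(6) = 147
since m = R²·169 − 147²:  R² = (21609 + -4709) / 169 = 100
R = √100 = 10  ⇒  r_B = 10 − 8 = 2

rB=2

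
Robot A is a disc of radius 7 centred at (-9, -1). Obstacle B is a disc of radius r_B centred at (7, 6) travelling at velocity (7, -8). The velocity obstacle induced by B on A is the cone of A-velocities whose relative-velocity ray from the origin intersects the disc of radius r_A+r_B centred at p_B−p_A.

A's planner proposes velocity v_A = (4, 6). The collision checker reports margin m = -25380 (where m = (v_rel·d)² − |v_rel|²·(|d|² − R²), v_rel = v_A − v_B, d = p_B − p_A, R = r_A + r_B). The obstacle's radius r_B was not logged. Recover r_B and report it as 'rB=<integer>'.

m = -25380
d = (16, 7);  v_rel = (-3, 14),  |v_rel|² = 205
v_rel×d = (-3)·(7) − (14)·(16) = -245
since m = R²·205 − (-245)²:  R² = (60025 + -25380) / 205 = 169
R = √169 = 13  ⇒  r_B = 13 − 7 = 6

rB=6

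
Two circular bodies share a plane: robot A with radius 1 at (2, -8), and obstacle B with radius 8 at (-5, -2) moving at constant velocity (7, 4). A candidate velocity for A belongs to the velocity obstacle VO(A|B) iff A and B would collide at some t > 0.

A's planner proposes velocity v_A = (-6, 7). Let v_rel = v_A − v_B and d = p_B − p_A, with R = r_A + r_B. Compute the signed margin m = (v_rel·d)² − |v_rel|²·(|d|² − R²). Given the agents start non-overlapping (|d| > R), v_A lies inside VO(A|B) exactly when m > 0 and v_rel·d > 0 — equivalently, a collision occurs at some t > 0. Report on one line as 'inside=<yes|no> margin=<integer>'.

d = (-7, 6),  |d|² = 85;  R = 1+8 = 9,  c = 85−9² = 4
v_rel = (-13, 3),  |v_rel|² = 178;  v_rel·d = (-13)·(-7) + (3)·(6) = 109
178·t² − 218·t + 4 = 0  ⇒  m = 109² − 178·4 = 11169
m = 11169 > 0,  v_rel·d = 109 > 0  ⇒  inside

inside=yes margin=11169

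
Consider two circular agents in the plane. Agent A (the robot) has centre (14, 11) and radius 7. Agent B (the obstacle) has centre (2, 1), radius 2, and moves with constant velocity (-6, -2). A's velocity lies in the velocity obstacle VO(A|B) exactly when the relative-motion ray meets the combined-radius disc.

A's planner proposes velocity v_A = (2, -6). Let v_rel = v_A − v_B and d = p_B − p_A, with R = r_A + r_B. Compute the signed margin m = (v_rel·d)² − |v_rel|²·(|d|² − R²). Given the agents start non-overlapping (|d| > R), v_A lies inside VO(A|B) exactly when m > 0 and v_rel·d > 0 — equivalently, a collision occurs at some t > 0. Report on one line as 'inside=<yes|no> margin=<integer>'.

d = (-12, -10),  |d|² = 244;  R = 7+2 = 9,  c = 244−9² = 163
v_rel = (8, -4),  |v_rel|² = 80;  v_rel·d = (8)·(-12) + (-4)·(-10) = -56
80·t² + 112·t + 163 = 0  ⇒  m = (-56)² − 80·163 = -9904
m = -9904 < 0,  v_rel·d = -56 < 0  ⇒  outside

inside=no margin=-9904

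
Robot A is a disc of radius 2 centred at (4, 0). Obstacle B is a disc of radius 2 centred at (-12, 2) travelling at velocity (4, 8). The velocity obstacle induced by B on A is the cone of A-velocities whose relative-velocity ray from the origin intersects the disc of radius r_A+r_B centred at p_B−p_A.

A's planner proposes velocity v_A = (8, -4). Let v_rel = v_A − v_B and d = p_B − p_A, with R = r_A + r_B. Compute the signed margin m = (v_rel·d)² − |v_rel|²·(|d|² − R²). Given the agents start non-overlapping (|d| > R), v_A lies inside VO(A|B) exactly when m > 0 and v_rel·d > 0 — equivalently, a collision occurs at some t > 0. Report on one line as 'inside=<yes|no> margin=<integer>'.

d = (-16, 2),  |d|² = 260;  R = 2+2 = 4,  c = 260−4² = 244
v_rel = (4, -12),  |v_rel|² = 160;  v_rel·d = (4)·(-16) + (-12)·(2) = -88
160·t² + 176·t + 244 = 0  ⇒  m = (-88)² − 160·244 = -31296
m = -31296 < 0,  v_rel·d = -88 < 0  ⇒  outside

inside=no margin=-31296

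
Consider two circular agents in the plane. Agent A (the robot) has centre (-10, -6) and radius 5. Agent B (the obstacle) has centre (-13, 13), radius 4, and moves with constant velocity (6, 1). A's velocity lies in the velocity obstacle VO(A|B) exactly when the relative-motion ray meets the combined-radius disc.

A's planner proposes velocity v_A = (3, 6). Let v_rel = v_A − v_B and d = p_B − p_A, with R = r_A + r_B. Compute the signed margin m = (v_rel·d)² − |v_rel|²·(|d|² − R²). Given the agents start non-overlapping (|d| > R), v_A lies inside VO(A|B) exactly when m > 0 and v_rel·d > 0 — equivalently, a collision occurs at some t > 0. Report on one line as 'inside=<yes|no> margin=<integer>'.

d = (-3, 19),  |d|² = 370;  R = 5+4 = 9,  c = 370−9² = 289
v_rel = (-3, 5),  |v_rel|² = 34;  v_rel·d = (-3)·(-3) + (5)·(19) = 104
34·t² − 208·t + 289 = 0  ⇒  m = 104² − 34·289 = 990
m = 990 > 0,  v_rel·d = 104 > 0  ⇒  inside

inside=yes margin=990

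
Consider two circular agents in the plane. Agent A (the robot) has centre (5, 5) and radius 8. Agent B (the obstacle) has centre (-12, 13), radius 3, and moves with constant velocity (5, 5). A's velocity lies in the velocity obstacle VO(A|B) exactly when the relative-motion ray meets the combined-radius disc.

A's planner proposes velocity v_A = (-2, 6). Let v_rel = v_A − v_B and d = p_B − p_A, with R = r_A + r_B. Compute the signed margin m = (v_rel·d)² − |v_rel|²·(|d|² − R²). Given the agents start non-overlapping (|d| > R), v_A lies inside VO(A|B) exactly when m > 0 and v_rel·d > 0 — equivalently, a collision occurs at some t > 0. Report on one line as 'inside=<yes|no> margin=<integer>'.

d = (-17, 8),  |d|² = 353;  R = 8+3 = 11,  c = 353−11² = 232
v_rel = (-7, 1),  |v_rel|² = 50;  v_rel·d = (-7)·(-17) + (1)·(8) = 127
50·t² − 254·t + 232 = 0  ⇒  m = 127² − 50·232 = 4529
m = 4529 > 0,  v_rel·d = 127 > 0  ⇒  inside

inside=yes margin=4529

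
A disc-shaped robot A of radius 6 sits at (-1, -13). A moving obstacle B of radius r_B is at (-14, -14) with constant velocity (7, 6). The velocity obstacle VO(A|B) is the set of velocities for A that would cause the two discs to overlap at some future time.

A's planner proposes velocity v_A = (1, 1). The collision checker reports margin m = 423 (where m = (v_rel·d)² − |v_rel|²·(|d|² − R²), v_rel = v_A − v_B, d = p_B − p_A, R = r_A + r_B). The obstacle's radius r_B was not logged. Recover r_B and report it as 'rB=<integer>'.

m = 423
d = (-13, -1);  v_rel = (-6, -5),  |v_rel|² = 61
v_rel×d = (-6)·(-1) − (-5)·(-13) = -59
since m = R²·61 − (-59)²:  R² = (3481 + 423) / 61 = 64
R = √64 = 8  ⇒  r_B = 8 − 6 = 2

rB=2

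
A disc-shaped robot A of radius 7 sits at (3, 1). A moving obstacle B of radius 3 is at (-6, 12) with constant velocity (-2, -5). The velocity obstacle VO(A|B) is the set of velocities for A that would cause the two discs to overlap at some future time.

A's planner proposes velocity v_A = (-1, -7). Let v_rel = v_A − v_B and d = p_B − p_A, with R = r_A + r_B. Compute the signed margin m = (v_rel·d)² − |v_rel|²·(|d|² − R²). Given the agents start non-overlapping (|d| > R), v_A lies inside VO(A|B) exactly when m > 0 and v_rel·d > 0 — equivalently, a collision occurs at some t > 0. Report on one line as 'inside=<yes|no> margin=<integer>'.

d = (-9, 11),  |d|² = 202;  R = 7+3 = 10,  c = 202−10² = 102
v_rel = (1, -2),  |v_rel|² = 5;  v_rel·d = (1)·(-9) + (-2)·(11) = -31
5·t² + 62·t + 102 = 0  ⇒  m = (-31)² − 5·102 = 451
m = 451 > 0,  v_rel·d = -31 < 0  ⇒  outside

inside=no margin=451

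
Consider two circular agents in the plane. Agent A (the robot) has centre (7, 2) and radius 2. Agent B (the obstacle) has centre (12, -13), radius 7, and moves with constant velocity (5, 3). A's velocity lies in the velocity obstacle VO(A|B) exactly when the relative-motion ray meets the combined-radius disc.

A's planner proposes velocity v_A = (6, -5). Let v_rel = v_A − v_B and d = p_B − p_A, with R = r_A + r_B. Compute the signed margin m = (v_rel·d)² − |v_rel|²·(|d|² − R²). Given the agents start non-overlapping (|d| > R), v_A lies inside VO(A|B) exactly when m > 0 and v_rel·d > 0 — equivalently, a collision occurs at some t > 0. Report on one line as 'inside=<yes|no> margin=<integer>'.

d = (5, -15),  |d|² = 250;  R = 2+7 = 9,  c = 250−9² = 169
v_rel = (1, -8),  |v_rel|² = 65;  v_rel·d = (1)·(5) + (-8)·(-15) = 125
65·t² − 250·t + 169 = 0  ⇒  m = 125² − 65·169 = 4640
m = 4640 > 0,  v_rel·d = 125 > 0  ⇒  inside

inside=yes margin=4640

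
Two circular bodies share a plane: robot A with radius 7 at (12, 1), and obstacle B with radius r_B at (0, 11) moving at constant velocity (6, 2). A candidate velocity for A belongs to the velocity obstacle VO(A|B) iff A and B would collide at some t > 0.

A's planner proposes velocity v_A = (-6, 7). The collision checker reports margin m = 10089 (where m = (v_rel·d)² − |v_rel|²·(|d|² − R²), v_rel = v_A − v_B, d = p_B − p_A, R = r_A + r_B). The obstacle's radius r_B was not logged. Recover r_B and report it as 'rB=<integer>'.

m = 10089
d = (-12, 10);  v_rel = (-12, 5),  |v_rel|² = 169
v_rel×d = (-12)·(10) − (5)·(-12) = -60
since m = R²·169 − (-60)²:  R² = (3600 + 10089) / 169 = 81
R = √81 = 9  ⇒  r_B = 9 − 7 = 2

rB=2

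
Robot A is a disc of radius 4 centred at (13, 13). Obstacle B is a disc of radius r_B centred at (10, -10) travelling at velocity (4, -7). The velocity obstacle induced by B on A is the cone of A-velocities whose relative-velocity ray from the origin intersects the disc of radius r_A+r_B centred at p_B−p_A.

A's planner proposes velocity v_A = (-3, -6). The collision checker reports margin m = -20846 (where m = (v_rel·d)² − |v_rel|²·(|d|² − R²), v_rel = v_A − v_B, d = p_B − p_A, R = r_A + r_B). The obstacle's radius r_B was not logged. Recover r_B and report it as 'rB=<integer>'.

m = -20846
d = (-3, -23);  v_rel = (-7, 1),  |v_rel|² = 50
v_rel×d = (-7)·(-23) − (1)·(-3) = 164
since m = R²·50 − 164²:  R² = (26896 + -20846) / 50 = 121
R = √121 = 11  ⇒  r_B = 11 − 4 = 7

rB=7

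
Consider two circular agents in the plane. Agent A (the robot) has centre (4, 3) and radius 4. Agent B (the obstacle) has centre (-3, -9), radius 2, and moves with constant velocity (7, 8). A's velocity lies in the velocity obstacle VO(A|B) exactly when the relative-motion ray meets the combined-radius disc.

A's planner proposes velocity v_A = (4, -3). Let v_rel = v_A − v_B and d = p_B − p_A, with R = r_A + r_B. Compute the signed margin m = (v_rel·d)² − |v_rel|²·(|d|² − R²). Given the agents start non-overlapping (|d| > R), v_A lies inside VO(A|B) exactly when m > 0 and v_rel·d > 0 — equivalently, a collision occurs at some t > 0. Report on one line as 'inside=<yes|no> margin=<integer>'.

d = (-7, -12),  |d|² = 193;  R = 4+2 = 6,  c = 193−6² = 157
v_rel = (-3, -11),  |v_rel|² = 130;  v_rel·d = (-3)·(-7) + (-11)·(-12) = 153
130·t² − 306·t + 157 = 0  ⇒  m = 153² − 130·157 = 2999
m = 2999 > 0,  v_rel·d = 153 > 0  ⇒  inside

inside=yes margin=2999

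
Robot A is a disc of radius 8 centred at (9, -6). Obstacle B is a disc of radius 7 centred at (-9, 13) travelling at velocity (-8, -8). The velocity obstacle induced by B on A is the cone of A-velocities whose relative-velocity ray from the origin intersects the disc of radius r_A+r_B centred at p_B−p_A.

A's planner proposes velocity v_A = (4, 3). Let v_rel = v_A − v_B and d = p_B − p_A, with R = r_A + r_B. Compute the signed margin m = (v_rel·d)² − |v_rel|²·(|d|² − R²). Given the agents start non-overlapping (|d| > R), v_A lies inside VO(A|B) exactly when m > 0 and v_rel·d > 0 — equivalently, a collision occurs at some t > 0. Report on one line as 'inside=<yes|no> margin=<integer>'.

d = (-18, 19),  |d|² = 685;  R = 8+7 = 15,  c = 685−15² = 460
v_rel = (12, 11),  |v_rel|² = 265;  v_rel·d = (12)·(-18) + (11)·(19) = -7
265·t² + 14·t + 460 = 0  ⇒  m = (-7)² − 265·460 = -121851
m = -121851 < 0,  v_rel·d = -7 < 0  ⇒  outside

inside=no margin=-121851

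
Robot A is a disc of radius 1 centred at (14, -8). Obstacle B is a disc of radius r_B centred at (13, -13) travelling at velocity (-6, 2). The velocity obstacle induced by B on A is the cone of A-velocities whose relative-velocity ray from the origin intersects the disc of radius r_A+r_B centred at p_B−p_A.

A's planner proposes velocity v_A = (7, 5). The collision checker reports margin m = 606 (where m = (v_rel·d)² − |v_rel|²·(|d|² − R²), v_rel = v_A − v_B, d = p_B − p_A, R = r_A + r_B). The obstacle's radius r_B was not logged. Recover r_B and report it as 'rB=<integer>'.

m = 606
d = (-1, -5);  v_rel = (13, 3),  |v_rel|² = 178
v_rel×d = (13)·(-5) − (3)·(-1) = -62
since m = R²·178 − (-62)²:  R² = (3844 + 606) / 178 = 25
R = √25 = 5  ⇒  r_B = 5 − 1 = 4

rB=4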